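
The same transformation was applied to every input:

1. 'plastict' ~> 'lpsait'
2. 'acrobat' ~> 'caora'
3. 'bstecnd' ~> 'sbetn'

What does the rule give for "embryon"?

Rule — swap each adjacent pair of characters (1↔2, 3↔4, ...), then delete the last 2 characters.
"embryon" → "merboyn" → "merbo".

merbo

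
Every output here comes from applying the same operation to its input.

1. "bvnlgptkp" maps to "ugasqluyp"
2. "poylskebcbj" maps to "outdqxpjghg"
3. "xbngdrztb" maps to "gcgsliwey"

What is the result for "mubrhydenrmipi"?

nrzgwmdijswrnu

What's happening: shift every letter 5 places forward in the alphabet (wrapping around), then move the last character to the front.
Starting from "mubrhydenrmipi": after the first operation, "rzgwmdijswrnun"; after the second, "nrzgwmdijswrnu".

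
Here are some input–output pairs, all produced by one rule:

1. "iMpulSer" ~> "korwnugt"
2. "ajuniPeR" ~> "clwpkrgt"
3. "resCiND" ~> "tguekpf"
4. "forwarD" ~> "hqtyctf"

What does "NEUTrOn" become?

pgwvtqp

The rule is to shift every letter 2 places forward in the alphabet (wrapping around), then convert every letter to lowercase.
So "NEUTrOn" becomes "pgwvtqp".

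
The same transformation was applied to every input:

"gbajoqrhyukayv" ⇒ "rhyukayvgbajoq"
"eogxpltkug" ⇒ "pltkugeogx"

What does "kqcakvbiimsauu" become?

The transformation: move the last character to the front, then swap the front and back halves of the string.
Working it through for "kqcakvbiimsauu": intermediate "ukqcakvbiimsau", final "biimsauukqcakv".

biimsauukqcakv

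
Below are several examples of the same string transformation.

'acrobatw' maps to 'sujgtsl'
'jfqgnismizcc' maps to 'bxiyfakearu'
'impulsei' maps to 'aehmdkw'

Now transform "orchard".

Each output is the input with this applied: delete the last character, then shift every letter 8 places backward in the alphabet (wrapping around).
Starting from "orchard": after the first operation, "orchar"; after the second, "gjuzsj".
(Check on "impulsei": → "impulse" → "aehmdkw" ✓)

gjuzsj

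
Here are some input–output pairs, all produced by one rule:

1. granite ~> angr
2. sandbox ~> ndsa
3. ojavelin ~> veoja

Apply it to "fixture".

xtfi

What's happening: delete the last 3 characters, then move the last 2 characters to the front (rotate right by 2).
"fixture" → "xtfi".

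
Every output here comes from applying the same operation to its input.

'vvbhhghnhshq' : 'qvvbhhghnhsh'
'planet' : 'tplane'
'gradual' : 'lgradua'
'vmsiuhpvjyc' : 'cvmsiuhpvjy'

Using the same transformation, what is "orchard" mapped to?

What's happening: move the last character to the front.
On "orchard" that produces "dorchar".

dorchar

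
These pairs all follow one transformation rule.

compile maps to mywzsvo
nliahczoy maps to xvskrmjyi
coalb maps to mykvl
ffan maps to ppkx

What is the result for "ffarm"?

ppkbw

In each case the input is transformed by: shift every letter 10 places forward in the alphabet (wrapping around).
So "ffarm" becomes "ppkbw".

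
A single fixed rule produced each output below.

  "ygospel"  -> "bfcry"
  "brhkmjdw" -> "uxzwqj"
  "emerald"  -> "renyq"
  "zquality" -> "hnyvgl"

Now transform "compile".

In each case the input is transformed by: shift every letter 13 places forward in the alphabet (wrapping around) — i.e. ROT13, then delete the first 2 characters.
For "compile", step one produces "pbzcvyr"; step two turns that into "zcvyr".

zcvyr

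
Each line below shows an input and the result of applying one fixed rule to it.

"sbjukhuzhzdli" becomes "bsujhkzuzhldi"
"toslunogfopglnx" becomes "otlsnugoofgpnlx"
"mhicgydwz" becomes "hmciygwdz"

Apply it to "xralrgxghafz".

In each case the input is transformed by: swap each adjacent pair of characters (1↔2, 3↔4, ...).
"xralrgxghafz" → "rxlagrgxahzf".

rxlagrgxahzf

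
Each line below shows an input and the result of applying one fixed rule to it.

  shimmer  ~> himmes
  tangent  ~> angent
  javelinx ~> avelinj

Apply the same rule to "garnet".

arneg

The pattern: delete the last character, then move the first character to the end.
For "garnet", step one produces "garne"; step two turns that into "arneg".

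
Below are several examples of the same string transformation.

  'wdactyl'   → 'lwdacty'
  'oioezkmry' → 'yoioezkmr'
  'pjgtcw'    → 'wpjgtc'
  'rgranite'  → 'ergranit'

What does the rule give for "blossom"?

In each case the input is transformed by: move the last character to the front.
For "blossom" the result is "mblosso".

mblosso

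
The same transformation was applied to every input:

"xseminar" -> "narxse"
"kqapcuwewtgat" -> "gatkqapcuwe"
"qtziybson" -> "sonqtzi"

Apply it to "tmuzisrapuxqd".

xqdtmuzisra

The transformation: move the last 3 characters to the front (rotate right by 3), then delete the last 2 characters.
Starting from "tmuzisrapuxqd": after the first operation, "xqdtmuzisrapu"; after the second, "xqdtmuzisra".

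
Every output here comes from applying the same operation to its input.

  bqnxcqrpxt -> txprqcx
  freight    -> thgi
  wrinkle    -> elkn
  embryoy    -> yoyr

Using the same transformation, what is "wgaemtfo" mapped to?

oftme

Each output is the input with this applied: delete the first 3 characters, then reverse the string.
"wgaemtfo" → "emtfo" → "oftme".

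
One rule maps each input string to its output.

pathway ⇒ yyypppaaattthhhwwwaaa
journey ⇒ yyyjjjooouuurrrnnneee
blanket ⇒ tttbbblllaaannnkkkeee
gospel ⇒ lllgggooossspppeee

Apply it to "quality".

Each output is the input with this applied: move the last character to the front, then repeat every character 3 times.
"quality" → "yqualit" → "yyyqqquuuaaallliiittt".
(Check on "gospel": → "lgospe" → "lllgggooossspppeee" ✓)

yyyqqquuuaaallliiittt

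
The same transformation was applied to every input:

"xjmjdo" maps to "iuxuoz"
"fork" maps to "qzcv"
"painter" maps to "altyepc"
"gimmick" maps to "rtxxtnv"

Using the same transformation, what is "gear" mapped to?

In each case the input is transformed by: shift every letter 11 places forward in the alphabet (wrapping around).
"gear" → "rplc".

rplc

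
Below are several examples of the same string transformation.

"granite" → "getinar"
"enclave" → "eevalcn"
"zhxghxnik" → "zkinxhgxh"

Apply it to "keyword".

kdrowye

The pattern: move the first character to the end, then reverse the string.
Working it through for "keyword": intermediate "eywordk", final "kdrowye".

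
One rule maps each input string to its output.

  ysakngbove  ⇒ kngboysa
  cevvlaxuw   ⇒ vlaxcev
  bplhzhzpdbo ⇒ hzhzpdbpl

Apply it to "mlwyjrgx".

yjrmlw

What's happening: delete the last 2 characters, then move the first 3 characters to the end (rotate left by 3).
Working it through for "mlwyjrgx": intermediate "mlwyjr", final "yjrmlw".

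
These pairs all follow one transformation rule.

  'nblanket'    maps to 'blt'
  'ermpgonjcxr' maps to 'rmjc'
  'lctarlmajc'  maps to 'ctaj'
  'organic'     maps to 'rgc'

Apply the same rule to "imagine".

mae

The pattern: swap each adjacent pair of characters (1↔2, 3↔4, ...), then keep one character in every 3, starting at position 1 (positions 1st, 4th, 7th, ...).
"imagine" → "miganie" → "mae".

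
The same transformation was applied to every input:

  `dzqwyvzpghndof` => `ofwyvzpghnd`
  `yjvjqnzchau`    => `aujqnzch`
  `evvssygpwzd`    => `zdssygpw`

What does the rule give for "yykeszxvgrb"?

What's happening: delete the first 3 characters, then move the last 2 characters to the front (rotate right by 2).
Working it through for "yykeszxvgrb": intermediate "eszxvgrb", final "rbeszxvg".

rbeszxvg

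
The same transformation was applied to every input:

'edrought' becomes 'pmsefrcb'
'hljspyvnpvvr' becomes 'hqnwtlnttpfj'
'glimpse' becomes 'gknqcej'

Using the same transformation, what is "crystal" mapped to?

Rule — shift every letter 2 places backward in the alphabet (wrapping around), then move the first 2 characters to the end (rotate left by 2).
Starting from "crystal": after the first operation, "apwqryj"; after the second, "wqryjap".

wqryjap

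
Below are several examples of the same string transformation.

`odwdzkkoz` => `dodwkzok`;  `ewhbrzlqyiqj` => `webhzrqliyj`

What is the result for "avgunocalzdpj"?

vaugonaczlpd

Looking at the pairs, the operation is to swap each adjacent pair of characters (1↔2, 3↔4, ...), then delete the last character.
Starting from "avgunocalzdpj": after the first operation, "vaugonaczlpdj"; after the second, "vaugonaczlpd".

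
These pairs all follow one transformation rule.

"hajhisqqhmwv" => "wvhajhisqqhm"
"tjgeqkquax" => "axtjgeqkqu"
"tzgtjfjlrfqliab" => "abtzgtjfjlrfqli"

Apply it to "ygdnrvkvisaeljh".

jhygdnrvkvisael

Each output is the input with this applied: move the last 2 characters to the front (rotate right by 2).
For "ygdnrvkvisaeljh" the result is "jhygdnrvkvisael".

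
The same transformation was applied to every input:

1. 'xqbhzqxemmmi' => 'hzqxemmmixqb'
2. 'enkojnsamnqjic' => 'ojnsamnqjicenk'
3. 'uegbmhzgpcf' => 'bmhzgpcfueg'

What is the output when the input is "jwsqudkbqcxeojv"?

qudkbqcxeojvjws

Looking at the pairs, the operation is to move the first 3 characters to the end (rotate left by 3).
Doing the same to "jwsqudkbqcxeojv": "qudkbqcxeojvjws".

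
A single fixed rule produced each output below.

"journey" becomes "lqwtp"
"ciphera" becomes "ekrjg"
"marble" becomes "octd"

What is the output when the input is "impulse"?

korwn

The rule is to delete the last 2 characters, then shift every letter 2 places forward in the alphabet (wrapping around).
For "impulse", step one produces "impul"; step two turns that into "korwn".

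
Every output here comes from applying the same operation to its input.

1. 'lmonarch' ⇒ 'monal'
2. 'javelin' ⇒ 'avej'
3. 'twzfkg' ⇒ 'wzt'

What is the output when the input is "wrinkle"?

rinw

Rule — delete the last 3 characters, then move the first character to the end.
On "wrinkle" that produces "rinw".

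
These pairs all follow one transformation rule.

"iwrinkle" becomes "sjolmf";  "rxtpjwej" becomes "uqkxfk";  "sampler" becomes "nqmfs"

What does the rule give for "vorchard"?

sdibse

In each case the input is transformed by: shift every letter 1 place forward in the alphabet (wrapping around), then delete the first 2 characters.
So "vorchard" becomes "sdibse".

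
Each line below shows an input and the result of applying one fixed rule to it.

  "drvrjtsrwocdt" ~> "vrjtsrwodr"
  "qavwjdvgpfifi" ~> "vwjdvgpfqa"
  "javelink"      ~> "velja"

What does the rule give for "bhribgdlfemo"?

ribgdlfbh

In each case the input is transformed by: delete the last 3 characters, then move the first 2 characters to the end (rotate left by 2).
Applying both steps to "bhribgdlfemo": "bhribgdlf", then "ribgdlfbh".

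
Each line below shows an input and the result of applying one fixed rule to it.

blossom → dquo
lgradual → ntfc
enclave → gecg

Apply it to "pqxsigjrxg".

rzklz

Looking at the pairs, the operation is to keep every other character starting from the first (positions 1st, 3rd, 5th, ...), then shift every letter 2 places forward in the alphabet (wrapping around).
Starting from "pqxsigjrxg": after the first operation, "pxijx"; after the second, "rzklz".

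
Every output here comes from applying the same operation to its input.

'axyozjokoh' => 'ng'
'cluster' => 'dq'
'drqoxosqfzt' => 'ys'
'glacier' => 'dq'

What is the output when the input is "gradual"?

The pattern: shift every letter 1 place backward in the alphabet (wrapping around), then keep only the last 2 characters.
"gradual" → "fqzctzk" → "zk".

zk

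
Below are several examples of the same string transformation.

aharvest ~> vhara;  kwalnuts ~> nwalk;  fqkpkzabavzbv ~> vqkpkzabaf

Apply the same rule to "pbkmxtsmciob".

Rule — delete the last 3 characters, then swap the first and last characters.
For "pbkmxtsmciob", step one produces "pbkmxtsmc"; step two turns that into "cbkmxtsmp".

cbkmxtsmp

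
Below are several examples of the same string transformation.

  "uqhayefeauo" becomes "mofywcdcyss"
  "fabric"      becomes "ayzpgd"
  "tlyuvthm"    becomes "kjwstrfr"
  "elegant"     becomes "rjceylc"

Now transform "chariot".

In each case the input is transformed by: shift every letter 2 places backward in the alphabet (wrapping around), then swap the first and last characters.
Applying both steps to "chariot": "afypgmr", then "rfypgma".

rfypgma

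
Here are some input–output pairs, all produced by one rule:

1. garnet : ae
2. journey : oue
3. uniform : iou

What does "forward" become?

oa

Looking at the pairs, the operation is to move the first character to the end, then keep only the vowels.
Applying both steps to "forward": "orwardf", then "oa".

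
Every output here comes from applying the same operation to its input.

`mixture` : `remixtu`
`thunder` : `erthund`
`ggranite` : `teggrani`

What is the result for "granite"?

tegrani

In each case the input is transformed by: move the last 2 characters to the front (rotate right by 2).
On "granite" that produces "tegrani".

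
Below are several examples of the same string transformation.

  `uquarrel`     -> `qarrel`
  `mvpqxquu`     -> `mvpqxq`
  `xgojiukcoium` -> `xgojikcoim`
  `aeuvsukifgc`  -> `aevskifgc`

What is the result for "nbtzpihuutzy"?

nbtzpihtzy

The pattern: remove every "u".
For "nbtzpihuutzy" the result is "nbtzpihtzy".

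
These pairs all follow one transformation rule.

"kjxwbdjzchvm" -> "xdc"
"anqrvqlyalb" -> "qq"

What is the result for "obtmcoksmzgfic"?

The rule is to delete the last 3 characters, then keep one character in every 3, starting at position 3 (positions 3rd, 6th, 9th, ...).
On "obtmcoksmzgfic": the first step gives "obtmcoksmzg", and the second then gives "tom".

tom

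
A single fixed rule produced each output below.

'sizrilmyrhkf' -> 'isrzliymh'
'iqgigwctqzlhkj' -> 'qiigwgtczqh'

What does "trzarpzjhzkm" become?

rtazprjzz

Each output is the input with this applied: swap each adjacent pair of characters (1↔2, 3↔4, ...), then delete the last 3 characters.
"trzarpzjhzkm" → "rtazprjzzhmk" → "rtazprjzz".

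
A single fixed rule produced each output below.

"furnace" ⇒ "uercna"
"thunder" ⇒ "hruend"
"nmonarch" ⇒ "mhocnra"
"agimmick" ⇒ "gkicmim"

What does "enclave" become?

Rule — delete the first character, then take characters alternately from the front and the back (1st, last, 2nd, 2nd-last, ...).
Applying both steps to "enclave": "nclave", then "necvla".

necvla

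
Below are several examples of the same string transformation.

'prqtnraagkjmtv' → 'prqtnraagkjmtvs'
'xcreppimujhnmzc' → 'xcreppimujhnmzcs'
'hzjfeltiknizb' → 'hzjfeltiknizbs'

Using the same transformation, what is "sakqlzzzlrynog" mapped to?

sakqlzzzlrynogs

The transformation: append "s".
On "sakqlzzzlrynog" that produces "sakqlzzzlrynogs".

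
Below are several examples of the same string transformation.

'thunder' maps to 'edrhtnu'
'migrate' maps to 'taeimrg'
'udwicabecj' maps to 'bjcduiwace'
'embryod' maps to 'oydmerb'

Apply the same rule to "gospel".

Each output is the input with this applied: swap each adjacent pair of characters (1↔2, 3↔4, ...), then move the last 3 characters to the front (rotate right by 3).
"gospel" → "sleogp".

sleogp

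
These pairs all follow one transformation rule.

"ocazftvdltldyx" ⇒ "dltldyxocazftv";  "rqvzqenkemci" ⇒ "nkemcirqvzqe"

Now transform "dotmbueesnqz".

eesnqzdotmbu

Looking at the pairs, the operation is to swap the front and back halves of the string.
On "dotmbueesnqz" that produces "eesnqzdotmbu".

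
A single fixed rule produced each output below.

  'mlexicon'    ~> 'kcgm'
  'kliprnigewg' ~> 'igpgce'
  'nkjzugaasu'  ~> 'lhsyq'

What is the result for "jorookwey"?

The transformation: shift every letter 2 places backward in the alphabet (wrapping around), then keep every other character starting from the first (positions 1st, 3rd, 5th, ...).
"jorookwey" → "hmpmmiucw" → "hpmuw".

hpmuw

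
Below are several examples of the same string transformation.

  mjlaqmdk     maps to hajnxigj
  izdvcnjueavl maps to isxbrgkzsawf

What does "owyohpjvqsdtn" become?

The rule is to reverse the string, then shift every letter 3 places backward in the alphabet (wrapping around).
Starting from "owyohpjvqsdtn": after the first operation, "ntdsqvjphoywo"; after the second, "kqapnsgmelvtl".

kqapnsgmelvtl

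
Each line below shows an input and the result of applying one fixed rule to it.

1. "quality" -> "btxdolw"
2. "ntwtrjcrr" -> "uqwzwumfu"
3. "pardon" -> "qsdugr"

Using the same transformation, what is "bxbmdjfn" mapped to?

qeaepgmi

In each case the input is transformed by: move the last character to the front, then shift every letter 3 places forward in the alphabet (wrapping around).
Applying that to "bxbmdjfn" gives "qeaepgmi".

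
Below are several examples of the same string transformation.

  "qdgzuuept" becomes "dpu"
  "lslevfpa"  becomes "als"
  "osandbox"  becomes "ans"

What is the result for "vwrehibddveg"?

The transformation: sort the characters into alphabetical order, then keep one character in every 3, starting at position 1 (positions 1st, 4th, 7th, ...).
For "vwrehibddveg" the result is "behv".

behv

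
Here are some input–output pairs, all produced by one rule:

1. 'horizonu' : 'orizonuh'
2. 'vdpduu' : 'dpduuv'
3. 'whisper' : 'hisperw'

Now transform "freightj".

Looking at the pairs, the operation is to move the first character to the end.
For "freightj" the result is "reightjf".

reightjf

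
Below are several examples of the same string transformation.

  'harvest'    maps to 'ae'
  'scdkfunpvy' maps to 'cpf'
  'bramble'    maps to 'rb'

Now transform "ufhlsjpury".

fus

Rule — take characters alternately from the front and the back (1st, last, 2nd, 2nd-last, ...), then keep one character in every 3, starting at position 3 (positions 3rd, 6th, 9th, ...).
Working it through for "ufhlsjpury": intermediate "uyfrhulpsj", final "fus".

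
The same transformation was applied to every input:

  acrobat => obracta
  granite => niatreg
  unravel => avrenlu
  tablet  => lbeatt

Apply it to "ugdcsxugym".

Rule — take characters alternately from the front and the back (1st, last, 2nd, 2nd-last, ...), then reverse the string.
On "ugdcsxugym": the first step gives "umgydgcusx", and the second then gives "xsucgdygmu".
(Check on "acrobat": → "atcarbo" → "obracta" ✓)

xsucgdygmu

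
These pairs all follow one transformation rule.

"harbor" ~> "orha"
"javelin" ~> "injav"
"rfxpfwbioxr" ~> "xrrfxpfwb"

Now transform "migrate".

The pattern: move the last 2 characters to the front (rotate right by 2), then delete the last 2 characters.
"migrate" → "temigra" → "temig".

temig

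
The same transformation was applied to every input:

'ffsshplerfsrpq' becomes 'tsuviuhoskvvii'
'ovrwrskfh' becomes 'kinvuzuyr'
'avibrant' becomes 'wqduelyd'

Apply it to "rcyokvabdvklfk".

nionygedynrbfu

What's happening: reverse the string, then shift every letter 3 places forward in the alphabet (wrapping around).
Starting from "rcyokvabdvklfk": after the first operation, "kflkvdbavkoycr"; after the second, "nionygedynrbfu".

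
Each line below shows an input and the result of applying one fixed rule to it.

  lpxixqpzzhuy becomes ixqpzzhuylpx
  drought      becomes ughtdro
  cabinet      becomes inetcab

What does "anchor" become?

horanc

What's happening: move the first 3 characters to the end (rotate left by 3).
Doing the same to "anchor": "horanc".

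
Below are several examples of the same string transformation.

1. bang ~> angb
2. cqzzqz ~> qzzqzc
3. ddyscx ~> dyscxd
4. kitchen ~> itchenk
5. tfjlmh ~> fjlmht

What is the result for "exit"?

In each case the input is transformed by: move the first character to the end.
So "exit" becomes "xite".

xite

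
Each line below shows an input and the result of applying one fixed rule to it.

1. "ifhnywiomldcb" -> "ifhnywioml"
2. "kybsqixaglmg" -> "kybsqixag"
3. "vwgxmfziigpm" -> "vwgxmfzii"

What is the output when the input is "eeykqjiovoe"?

Rule — delete the last 3 characters.
Applying that to "eeykqjiovoe" gives "eeykqjio".

eeykqjio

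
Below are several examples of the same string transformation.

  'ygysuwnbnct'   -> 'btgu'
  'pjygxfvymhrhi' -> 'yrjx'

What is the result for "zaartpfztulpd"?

zlat

The pattern: keep one character in every 3, starting at position 2 (positions 2nd, 5th, 8th, ...), then move the last 2 characters to the front (rotate right by 2).
"zaartpfztulpd" → "atzl" → "zlat".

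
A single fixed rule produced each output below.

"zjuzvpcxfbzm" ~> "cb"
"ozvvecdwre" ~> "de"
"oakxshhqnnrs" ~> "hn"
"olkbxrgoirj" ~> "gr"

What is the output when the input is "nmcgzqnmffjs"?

nf

The rule is to keep one character in every 3, starting at position 1 (positions 1st, 4th, 7th, ...), then delete the first 2 characters.
"nmcgzqnmffjs" → "ngnf" → "nf".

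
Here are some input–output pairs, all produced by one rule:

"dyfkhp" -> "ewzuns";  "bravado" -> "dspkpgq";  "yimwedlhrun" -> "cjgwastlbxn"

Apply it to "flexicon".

What's happening: reverse the string, then shift every letter 11 places backward in the alphabet (wrapping around).
Starting from "flexicon": after the first operation, "nocixelf"; after the second, "cdrxmtau".

cdrxmtau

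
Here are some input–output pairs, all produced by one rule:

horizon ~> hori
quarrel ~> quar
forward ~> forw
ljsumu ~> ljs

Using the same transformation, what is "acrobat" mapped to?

The transformation: delete the last 3 characters.
"acrobat" → "acro".

acro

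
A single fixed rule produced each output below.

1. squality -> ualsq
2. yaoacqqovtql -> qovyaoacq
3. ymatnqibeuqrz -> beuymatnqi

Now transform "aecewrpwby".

In each case the input is transformed by: delete the last 3 characters, then move the last 3 characters to the front (rotate right by 3).
For "aecewrpwby", step one produces "aecewrp"; step two turns that into "wrpaece".

wrpaece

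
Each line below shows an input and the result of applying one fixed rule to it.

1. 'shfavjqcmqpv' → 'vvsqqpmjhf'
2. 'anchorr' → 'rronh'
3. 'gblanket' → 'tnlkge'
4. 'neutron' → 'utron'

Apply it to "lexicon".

The pattern: sort the characters into reverse alphabetical order, then delete the last 2 characters.
On "lexicon": the first step gives "xonliec", and the second then gives "xonli".

xonli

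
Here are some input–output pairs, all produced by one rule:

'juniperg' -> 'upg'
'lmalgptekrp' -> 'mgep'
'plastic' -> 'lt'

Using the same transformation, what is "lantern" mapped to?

ae

Rule — keep one character in every 3, starting at position 2 (positions 2nd, 5th, 8th, ...).
Doing the same to "lantern": "ae".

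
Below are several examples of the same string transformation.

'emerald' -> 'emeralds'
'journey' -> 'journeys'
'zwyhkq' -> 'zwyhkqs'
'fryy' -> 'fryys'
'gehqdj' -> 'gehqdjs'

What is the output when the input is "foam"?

foams

What's happening: append "s".
"foam" → "foams".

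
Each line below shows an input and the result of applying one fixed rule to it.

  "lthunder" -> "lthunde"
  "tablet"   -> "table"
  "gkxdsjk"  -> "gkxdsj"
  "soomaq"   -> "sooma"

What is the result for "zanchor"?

Each output is the input with this applied: delete the last character.
On "zanchor" that produces "zancho".

zancho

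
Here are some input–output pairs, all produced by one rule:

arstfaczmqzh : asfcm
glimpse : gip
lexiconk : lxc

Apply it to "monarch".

What's happening: keep every other character starting from the first (positions 1st, 3rd, 5th, ...), then delete the last character.
On "monarch": the first step gives "mnrh", and the second then gives "mnr".
(Check on "glimpse": → "gipe" → "gip" ✓)

mnr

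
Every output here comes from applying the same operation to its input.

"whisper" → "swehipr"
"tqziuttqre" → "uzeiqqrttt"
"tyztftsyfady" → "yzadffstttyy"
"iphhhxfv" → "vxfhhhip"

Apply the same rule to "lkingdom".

The pattern: sort the characters into alphabetical order, then move the last 2 characters to the front (rotate right by 2).
On "lkingdom": the first step gives "dgiklmno", and the second then gives "nodgiklm".
(Check on "tyztftsyfady": → "adffstttyyyz" → "yzadffstttyy" ✓)

nodgiklm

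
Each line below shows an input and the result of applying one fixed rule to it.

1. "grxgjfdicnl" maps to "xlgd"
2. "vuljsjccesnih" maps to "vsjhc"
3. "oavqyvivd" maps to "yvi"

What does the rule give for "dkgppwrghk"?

wphd

The rule is to sort the characters into reverse alphabetical order, then keep one character in every 3, starting at position 1 (positions 1st, 4th, 7th, ...).
Starting from "dkgppwrghk": after the first operation, "wrppkkhggd"; after the second, "wphd".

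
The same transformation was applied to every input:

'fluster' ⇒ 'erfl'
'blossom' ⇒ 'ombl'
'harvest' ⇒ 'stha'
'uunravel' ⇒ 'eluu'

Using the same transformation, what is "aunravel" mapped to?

The pattern: move the first 2 characters to the end (rotate left by 2), then keep only the last 4 characters.
On "aunravel": the first step gives "nravelau", and the second then gives "elau".

elau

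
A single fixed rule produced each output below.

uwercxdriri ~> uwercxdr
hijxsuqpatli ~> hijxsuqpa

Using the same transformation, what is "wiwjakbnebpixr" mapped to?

Each output is the input with this applied: delete the last 3 characters.
Applying that to "wiwjakbnebpixr" gives "wiwjakbnebp".

wiwjakbnebp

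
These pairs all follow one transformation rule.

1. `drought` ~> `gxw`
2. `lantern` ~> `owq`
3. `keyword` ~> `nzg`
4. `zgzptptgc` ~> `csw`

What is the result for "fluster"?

ivu

Each output is the input with this applied: keep one character in every 3, starting at position 1 (positions 1st, 4th, 7th, ...), then shift every letter 3 places forward in the alphabet (wrapping around).
On "fluster": the first step gives "fsr", and the second then gives "ivu".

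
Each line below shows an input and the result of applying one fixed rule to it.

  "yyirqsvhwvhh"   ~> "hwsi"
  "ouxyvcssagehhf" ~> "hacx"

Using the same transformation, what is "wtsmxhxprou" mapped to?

What's happening: keep one character in every 3, starting at position 3 (positions 3rd, 6th, 9th, ...), then reverse the string.
On "wtsmxhxprou": the first step gives "shr", and the second then gives "rhs".

rhs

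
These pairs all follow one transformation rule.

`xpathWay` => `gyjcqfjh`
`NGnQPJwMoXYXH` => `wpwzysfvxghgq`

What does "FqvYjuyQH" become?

Rule — shift every letter 9 places forward in the alphabet (wrapping around), then convert every letter to lowercase.
So "FqvYjuyQH" becomes "ozehsdhzq".
(Check on "NGnQPJwMoXYXH": → "WPwZYSfVxGHGQ" → "wpwzysfvxghgq" ✓)

ozehsdhzq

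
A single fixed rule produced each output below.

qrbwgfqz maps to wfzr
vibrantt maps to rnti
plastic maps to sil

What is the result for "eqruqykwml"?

uywlq

Rule — keep every other character starting from the second (positions 2nd, 4th, 6th, ...), then move the first character to the end.
"eqruqykwml" → "quywl" → "uywlq".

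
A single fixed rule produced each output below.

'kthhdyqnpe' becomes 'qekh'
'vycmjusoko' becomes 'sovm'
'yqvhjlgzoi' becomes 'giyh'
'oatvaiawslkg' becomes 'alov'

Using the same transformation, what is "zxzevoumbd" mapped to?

udze

Rule — keep one character in every 3, starting at position 1 (positions 1st, 4th, 7th, ...), then move the last 2 characters to the front (rotate right by 2).
On "zxzevoumbd": the first step gives "zeud", and the second then gives "udze".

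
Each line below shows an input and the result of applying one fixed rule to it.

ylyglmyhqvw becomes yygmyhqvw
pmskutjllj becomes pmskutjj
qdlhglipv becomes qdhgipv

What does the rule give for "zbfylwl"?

zbfyw

The pattern: remove every "l".
Doing the same to "zbfylwl": "zbfyw".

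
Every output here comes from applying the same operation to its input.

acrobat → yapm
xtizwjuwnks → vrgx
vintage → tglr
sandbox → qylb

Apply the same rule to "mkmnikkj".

What's happening: shift every letter 2 places backward in the alphabet (wrapping around), then keep only the first 4 characters.
"mkmnikkj" → "kiklgiih" → "kikl".

kikl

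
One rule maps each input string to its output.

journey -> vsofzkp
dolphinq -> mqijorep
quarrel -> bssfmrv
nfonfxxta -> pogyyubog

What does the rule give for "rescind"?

In each case the input is transformed by: shift every letter 1 place forward in the alphabet (wrapping around), then move the first 2 characters to the end (rotate left by 2).
So "rescind" becomes "tdjoesf".

tdjoesf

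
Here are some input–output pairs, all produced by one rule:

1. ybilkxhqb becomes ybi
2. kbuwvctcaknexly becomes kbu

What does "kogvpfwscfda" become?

kog

Each output is the input with this applied: keep only the first 3 characters.
Applying that to "kogvpfwscfda" gives "kog".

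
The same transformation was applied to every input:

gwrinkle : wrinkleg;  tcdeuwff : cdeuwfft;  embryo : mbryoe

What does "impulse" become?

mpulsei

What's happening: move the first character to the end.
"impulse" → "mpulsei".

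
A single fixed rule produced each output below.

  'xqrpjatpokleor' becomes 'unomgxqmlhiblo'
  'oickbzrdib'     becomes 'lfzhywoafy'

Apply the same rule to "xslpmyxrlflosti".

upimjvuoicilpqf

Looking at the pairs, the operation is to shift every letter 3 places backward in the alphabet (wrapping around).
Applying that to "xslpmyxrlflosti" gives "upimjvuoicilpqf".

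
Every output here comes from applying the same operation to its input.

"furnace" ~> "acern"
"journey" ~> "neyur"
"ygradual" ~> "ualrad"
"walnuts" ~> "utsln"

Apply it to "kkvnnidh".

idhvnn

The rule is to delete the first 2 characters, then move the last 3 characters to the front (rotate right by 3).
Applying both steps to "kkvnnidh": "vnnidh", then "idhvnn".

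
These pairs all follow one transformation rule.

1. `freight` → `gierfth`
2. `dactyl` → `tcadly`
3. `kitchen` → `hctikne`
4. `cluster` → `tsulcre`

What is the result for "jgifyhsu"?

The rule is to move the last 2 characters to the front (rotate right by 2), then reverse the string.
"jgifyhsu" → "sujgifyh" → "hyfigjus".

hyfigjus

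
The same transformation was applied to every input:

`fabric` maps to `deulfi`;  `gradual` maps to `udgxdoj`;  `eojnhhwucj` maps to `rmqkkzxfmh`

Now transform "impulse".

The pattern: move the first character to the end, then shift every letter 3 places forward in the alphabet (wrapping around).
For "impulse", step one produces "mpulsei"; step two turns that into "psxovhl".

psxovhl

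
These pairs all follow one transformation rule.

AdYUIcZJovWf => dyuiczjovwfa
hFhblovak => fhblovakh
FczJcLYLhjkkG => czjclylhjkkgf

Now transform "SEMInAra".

Each output is the input with this applied: move the first character to the end, then convert every letter to lowercase.
Starting from "SEMInAra": after the first operation, "EMInAraS"; after the second, "eminaras".

eminaras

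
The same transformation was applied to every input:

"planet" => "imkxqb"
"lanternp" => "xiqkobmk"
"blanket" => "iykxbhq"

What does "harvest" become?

xesopbq

The rule is to shift every letter 3 places backward in the alphabet (wrapping around), then swap each adjacent pair of characters (1↔2, 3↔4, ...).
So "harvest" becomes "xesopbq".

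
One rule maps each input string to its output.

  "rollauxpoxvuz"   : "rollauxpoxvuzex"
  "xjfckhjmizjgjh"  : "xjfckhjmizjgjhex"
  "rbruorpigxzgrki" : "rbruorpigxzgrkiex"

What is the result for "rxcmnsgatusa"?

rxcmnsgatusaex

What's happening: append "ex".
Doing the same to "rxcmnsgatusa": "rxcmnsgatusaex".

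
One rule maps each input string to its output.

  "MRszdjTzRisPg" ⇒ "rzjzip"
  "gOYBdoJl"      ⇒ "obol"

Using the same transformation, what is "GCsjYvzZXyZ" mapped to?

The pattern: keep every other character starting from the second (positions 2nd, 4th, 6th, ...), then convert every letter to lowercase.
For "GCsjYvzZXyZ", step one produces "CjvZy"; step two turns that into "cjvzy".

cjvzy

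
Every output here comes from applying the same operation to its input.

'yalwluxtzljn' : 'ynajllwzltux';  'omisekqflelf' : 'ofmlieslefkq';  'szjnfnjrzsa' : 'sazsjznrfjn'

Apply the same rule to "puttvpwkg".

pguktwtpv

The rule is to take characters alternately from the front and the back (1st, last, 2nd, 2nd-last, ...).
On "puttvpwkg" that produces "pguktwtpv".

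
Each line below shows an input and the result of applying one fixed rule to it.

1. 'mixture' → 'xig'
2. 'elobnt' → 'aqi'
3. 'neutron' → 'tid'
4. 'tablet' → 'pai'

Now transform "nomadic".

dpx

Looking at the pairs, the operation is to keep every other character starting from the second (positions 2nd, 4th, 6th, ...), then shift every letter 11 places backward in the alphabet (wrapping around).
Working it through for "nomadic": intermediate "oai", final "dpx".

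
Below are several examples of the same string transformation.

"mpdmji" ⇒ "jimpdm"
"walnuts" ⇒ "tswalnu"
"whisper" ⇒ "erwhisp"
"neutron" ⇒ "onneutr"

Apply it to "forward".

rdforwa

The transformation: move the last 2 characters to the front (rotate right by 2).
On "forward" that produces "rdforwa".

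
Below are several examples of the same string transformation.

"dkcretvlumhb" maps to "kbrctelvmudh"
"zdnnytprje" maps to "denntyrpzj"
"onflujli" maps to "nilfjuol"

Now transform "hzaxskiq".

zqxakshi

Looking at the pairs, the operation is to swap the first and last characters, then swap each adjacent pair of characters (1↔2, 3↔4, ...).
Doing the same to "hzaxskiq": "zqxakshi".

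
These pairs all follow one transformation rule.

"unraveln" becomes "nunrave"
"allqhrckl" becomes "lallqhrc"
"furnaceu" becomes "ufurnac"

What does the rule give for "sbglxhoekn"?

nsbglxhoe

What's happening: move the last character to the front, then delete the last character.
"sbglxhoekn" → "nsbglxhoek" → "nsbglxhoe".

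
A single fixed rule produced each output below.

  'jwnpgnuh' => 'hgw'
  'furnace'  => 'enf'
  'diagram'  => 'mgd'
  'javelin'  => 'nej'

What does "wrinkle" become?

The transformation: reverse the string, then keep one character in every 3, starting at position 1 (positions 1st, 4th, 7th, ...).
For "wrinkle", step one produces "elknirw"; step two turns that into "enw".
(Check on "javelin": → "nilevaj" → "nej" ✓)

enw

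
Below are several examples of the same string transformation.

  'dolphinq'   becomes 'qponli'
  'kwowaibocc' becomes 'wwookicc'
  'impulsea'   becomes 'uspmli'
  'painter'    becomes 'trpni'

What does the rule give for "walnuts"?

Rule — sort the characters into reverse alphabetical order, then delete the last 2 characters.
For "walnuts" the result is "wutsn".

wutsn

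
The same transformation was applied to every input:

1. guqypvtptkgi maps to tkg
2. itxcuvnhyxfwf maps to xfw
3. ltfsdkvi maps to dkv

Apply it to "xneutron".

What's happening: move the last character to the front, then keep only the last 3 characters.
Applying both steps to "xneutron": "nxneutro", then "tro".
(Check on "guqypvtptkgi": → "iguqypvtptkg" → "tkg" ✓)

tro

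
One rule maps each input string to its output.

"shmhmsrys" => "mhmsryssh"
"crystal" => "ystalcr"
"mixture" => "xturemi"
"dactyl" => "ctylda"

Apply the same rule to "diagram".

agramdi

In each case the input is transformed by: move the first 2 characters to the end (rotate left by 2).
On "diagram" that produces "agramdi".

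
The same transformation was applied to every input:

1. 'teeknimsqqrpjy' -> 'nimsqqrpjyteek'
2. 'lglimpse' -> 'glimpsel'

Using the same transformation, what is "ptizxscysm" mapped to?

izxscysmpt

Looking at the pairs, the operation is to move the last 3 characters to the front (rotate right by 3), then swap the front and back halves of the string.
Applying both steps to "ptizxscysm": "ysmptizxsc", then "izxscysmpt".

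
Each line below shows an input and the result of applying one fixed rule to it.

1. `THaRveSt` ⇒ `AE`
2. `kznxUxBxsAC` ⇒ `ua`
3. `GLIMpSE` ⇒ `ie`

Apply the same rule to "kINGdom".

The pattern: flip the case of every letter, then keep only the vowels.
On "kINGdom": the first step gives "KingDOM", and the second then gives "iO".
(Check on "GLIMpSE": → "glimPse" → "ie" ✓)

iO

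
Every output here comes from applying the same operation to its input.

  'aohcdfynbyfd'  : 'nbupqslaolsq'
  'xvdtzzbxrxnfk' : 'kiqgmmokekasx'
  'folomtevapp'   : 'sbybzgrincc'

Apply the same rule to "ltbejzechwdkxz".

ygorwmrpujqxkm

Each output is the input with this applied: shift every letter 13 places forward in the alphabet (wrapping around) — i.e. ROT13.
On "ltbejzechwdkxz" that produces "ygorwmrpujqxkm".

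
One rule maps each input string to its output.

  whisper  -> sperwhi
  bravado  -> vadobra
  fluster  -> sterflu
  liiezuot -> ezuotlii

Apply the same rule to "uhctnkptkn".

tnkptknuhc

The rule is to move the first 3 characters to the end (rotate left by 3).
So "uhctnkptkn" becomes "tnkptknuhc".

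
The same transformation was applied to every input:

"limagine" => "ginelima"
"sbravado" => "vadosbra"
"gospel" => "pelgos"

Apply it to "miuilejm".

Looking at the pairs, the operation is to swap the front and back halves of the string.
So "miuilejm" becomes "lejmmiui".

lejmmiui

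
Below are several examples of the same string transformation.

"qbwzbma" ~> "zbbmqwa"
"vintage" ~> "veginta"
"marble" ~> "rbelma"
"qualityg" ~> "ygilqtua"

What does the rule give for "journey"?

What's happening: sort the characters into alphabetical order, then swap the first and last characters.
Working it through for "journey": intermediate "ejnoruy", final "yjnorue".

yjnorue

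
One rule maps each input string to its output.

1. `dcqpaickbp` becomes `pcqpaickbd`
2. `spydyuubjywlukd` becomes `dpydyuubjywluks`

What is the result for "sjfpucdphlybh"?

Rule — swap the first and last characters.
On "sjfpucdphlybh" that produces "hjfpucdphlybs".

hjfpucdphlybs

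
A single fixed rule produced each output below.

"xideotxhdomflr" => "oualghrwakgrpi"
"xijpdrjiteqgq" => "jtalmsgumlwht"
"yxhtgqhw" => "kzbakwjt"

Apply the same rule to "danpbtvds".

gvgdqsewy

Rule — shift every letter 3 places forward in the alphabet (wrapping around), then move the last 2 characters to the front (rotate right by 2).
Applying both steps to "danpbtvds": "gdqsewygv", then "gvgdqsewy".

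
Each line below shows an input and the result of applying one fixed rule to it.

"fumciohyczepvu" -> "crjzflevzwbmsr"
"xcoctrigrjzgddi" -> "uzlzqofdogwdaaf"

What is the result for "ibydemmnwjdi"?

fyvabjjktgaf

Looking at the pairs, the operation is to shift every letter 3 places backward in the alphabet (wrapping around).
Doing the same to "ibydemmnwjdi": "fyvabjjktgaf".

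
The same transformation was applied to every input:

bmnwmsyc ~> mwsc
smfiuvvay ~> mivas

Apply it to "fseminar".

Each output is the input with this applied: move the first character to the end, then keep every other character starting from the first (positions 1st, 3rd, 5th, ...).
For "fseminar" the result is "smnr".

smnr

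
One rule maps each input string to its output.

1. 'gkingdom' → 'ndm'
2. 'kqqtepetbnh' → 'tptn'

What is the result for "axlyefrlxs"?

What's happening: delete the first 3 characters, then keep every other character starting from the first (positions 1st, 3rd, 5th, ...).
Starting from "axlyefrlxs": after the first operation, "yefrlxs"; after the second, "yfls".

yfls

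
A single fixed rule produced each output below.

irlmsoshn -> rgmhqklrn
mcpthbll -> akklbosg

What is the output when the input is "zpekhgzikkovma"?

ulzyodjgfyhjjn

The rule is to move the last 3 characters to the front (rotate right by 3), then shift every letter 1 place backward in the alphabet (wrapping around).
Doing the same to "zpekhgzikkovma": "ulzyodjgfyhjjn".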